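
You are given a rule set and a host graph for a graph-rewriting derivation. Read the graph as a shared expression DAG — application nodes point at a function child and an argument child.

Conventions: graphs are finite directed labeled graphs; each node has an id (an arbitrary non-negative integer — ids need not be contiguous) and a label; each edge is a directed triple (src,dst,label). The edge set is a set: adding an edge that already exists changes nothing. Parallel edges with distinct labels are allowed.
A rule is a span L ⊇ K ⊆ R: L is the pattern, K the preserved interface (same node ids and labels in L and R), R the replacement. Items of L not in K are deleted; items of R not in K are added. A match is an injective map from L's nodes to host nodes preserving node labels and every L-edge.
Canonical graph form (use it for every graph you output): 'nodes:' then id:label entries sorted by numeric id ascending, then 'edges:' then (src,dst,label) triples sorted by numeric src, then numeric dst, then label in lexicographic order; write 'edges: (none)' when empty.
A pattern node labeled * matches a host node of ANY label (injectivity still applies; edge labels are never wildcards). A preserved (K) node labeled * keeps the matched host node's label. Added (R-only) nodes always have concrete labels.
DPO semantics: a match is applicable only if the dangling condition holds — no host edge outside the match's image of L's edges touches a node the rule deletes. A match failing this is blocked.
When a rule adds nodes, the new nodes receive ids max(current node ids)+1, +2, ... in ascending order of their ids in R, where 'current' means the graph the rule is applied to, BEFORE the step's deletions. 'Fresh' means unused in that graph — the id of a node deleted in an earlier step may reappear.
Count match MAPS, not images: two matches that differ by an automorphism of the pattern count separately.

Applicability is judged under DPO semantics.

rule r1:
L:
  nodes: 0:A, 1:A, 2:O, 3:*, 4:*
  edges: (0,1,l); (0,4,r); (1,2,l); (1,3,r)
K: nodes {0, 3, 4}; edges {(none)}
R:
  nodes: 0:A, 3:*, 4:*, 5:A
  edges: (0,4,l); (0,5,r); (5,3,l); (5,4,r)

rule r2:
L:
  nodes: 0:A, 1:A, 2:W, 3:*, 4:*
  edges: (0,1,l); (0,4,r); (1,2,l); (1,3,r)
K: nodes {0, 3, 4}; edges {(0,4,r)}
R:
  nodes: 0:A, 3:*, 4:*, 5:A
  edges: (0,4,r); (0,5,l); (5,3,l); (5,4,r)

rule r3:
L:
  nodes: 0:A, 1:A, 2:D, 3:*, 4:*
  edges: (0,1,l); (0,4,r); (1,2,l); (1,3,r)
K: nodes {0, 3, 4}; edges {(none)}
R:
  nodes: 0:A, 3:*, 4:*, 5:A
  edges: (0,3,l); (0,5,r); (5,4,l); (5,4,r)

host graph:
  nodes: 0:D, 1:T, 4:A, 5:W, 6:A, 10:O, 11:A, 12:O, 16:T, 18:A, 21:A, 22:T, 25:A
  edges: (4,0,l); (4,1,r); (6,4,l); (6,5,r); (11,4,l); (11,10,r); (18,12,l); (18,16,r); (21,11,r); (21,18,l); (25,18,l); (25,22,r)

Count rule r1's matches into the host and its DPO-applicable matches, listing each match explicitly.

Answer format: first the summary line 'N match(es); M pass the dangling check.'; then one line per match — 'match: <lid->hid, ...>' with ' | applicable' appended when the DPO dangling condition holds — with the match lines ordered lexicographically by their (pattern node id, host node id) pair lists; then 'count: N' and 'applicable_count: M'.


2 match(es); 0 pass the dangling check.
match: 0->21, 1->18, 2->12, 3->16, 4->11
match: 0->25, 1->18, 2->12, 3->16, 4->22
count: 2
applicable_count: 0


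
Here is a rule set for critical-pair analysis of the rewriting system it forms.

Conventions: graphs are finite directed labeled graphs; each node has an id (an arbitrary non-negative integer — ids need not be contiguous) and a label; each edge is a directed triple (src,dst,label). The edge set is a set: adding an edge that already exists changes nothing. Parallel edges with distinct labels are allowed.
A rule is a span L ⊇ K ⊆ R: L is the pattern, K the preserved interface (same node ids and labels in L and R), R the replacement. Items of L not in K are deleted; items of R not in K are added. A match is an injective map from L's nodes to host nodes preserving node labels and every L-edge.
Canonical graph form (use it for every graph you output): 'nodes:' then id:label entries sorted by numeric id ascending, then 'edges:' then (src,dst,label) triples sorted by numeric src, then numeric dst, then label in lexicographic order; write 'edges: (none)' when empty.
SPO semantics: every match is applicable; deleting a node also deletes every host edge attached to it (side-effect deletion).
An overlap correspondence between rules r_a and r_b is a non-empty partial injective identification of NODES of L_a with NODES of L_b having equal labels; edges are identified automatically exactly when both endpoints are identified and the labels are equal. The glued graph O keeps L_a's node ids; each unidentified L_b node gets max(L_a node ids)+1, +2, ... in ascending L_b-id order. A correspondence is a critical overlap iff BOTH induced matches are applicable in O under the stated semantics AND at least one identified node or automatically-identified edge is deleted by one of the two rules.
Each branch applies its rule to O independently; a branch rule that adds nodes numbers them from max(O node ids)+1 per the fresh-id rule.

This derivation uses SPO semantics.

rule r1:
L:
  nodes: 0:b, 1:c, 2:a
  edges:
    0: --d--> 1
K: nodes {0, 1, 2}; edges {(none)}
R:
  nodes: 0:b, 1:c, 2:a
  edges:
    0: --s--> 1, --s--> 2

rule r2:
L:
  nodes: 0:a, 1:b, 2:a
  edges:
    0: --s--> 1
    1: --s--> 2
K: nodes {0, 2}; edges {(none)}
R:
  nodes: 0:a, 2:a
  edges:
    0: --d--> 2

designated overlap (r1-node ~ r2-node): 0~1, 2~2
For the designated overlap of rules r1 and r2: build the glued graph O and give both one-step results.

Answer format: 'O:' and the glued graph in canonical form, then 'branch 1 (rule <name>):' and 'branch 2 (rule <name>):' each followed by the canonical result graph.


O:
nodes: 0:b, 1:c, 2:a, 3:a
edges: (0,1,d); (0,2,s); (3,0,s)
branch 1 (rule r1):
nodes: 0:b, 1:c, 2:a, 3:a
edges: (0,1,s); (0,2,s); (3,0,s)
branch 2 (rule r2):
nodes: 1:c, 2:a, 3:a
edges: (3,2,d)


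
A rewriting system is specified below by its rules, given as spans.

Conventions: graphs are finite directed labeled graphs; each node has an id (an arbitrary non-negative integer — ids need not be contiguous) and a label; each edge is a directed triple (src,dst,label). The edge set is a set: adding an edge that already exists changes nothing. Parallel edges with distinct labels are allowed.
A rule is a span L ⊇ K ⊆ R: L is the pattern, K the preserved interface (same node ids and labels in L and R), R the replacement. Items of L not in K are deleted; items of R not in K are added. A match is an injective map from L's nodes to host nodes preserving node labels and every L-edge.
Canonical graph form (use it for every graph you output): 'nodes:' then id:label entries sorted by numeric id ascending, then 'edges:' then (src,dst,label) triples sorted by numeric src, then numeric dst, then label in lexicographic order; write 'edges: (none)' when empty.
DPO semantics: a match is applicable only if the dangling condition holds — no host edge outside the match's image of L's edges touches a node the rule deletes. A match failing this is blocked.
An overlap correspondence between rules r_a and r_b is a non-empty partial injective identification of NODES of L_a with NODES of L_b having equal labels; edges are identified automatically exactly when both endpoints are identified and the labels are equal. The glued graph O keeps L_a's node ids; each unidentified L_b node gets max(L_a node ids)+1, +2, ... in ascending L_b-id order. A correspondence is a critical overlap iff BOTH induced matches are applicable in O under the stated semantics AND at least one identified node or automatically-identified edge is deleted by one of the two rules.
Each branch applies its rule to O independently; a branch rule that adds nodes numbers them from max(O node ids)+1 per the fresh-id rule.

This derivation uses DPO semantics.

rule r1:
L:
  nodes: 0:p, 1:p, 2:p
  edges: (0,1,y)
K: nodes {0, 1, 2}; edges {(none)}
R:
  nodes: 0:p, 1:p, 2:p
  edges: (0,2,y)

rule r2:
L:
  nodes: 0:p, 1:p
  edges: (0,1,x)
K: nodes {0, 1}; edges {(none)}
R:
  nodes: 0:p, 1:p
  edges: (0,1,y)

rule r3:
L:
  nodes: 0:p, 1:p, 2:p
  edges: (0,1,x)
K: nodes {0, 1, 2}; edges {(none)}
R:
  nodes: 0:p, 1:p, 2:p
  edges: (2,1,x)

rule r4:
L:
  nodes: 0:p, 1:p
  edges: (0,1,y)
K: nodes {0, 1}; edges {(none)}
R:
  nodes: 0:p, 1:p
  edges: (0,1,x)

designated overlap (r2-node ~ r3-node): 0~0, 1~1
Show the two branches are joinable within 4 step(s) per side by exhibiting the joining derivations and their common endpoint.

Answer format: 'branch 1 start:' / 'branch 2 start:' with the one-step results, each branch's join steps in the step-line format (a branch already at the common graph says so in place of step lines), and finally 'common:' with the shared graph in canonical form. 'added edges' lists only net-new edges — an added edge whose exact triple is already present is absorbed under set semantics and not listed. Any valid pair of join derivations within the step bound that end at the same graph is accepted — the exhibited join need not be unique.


branch 1 start:
nodes: 0:p, 1:p, 2:p
edges: (0,1,y)
branch 2 start:
nodes: 0:p, 1:p, 2:p
edges: (2,1,x)
branch 1 step 1: rule r4; match: 0->0, 1->1; deleted nodes (none); deleted edges (0,1,y); added nodes (none); added edges (0,1,x); result: nodes: 0:p, 1:p, 2:p edges: (0,1,x)
branch 2 step 1: rule r3; match: 0->2, 1->1, 2->0; deleted nodes (none); deleted edges (2,1,x); added nodes (none); added edges (0,1,x); result: nodes: 0:p, 1:p, 2:p edges: (0,1,x)
common:
nodes: 0:p, 1:p, 2:p
edges: (0,1,x)


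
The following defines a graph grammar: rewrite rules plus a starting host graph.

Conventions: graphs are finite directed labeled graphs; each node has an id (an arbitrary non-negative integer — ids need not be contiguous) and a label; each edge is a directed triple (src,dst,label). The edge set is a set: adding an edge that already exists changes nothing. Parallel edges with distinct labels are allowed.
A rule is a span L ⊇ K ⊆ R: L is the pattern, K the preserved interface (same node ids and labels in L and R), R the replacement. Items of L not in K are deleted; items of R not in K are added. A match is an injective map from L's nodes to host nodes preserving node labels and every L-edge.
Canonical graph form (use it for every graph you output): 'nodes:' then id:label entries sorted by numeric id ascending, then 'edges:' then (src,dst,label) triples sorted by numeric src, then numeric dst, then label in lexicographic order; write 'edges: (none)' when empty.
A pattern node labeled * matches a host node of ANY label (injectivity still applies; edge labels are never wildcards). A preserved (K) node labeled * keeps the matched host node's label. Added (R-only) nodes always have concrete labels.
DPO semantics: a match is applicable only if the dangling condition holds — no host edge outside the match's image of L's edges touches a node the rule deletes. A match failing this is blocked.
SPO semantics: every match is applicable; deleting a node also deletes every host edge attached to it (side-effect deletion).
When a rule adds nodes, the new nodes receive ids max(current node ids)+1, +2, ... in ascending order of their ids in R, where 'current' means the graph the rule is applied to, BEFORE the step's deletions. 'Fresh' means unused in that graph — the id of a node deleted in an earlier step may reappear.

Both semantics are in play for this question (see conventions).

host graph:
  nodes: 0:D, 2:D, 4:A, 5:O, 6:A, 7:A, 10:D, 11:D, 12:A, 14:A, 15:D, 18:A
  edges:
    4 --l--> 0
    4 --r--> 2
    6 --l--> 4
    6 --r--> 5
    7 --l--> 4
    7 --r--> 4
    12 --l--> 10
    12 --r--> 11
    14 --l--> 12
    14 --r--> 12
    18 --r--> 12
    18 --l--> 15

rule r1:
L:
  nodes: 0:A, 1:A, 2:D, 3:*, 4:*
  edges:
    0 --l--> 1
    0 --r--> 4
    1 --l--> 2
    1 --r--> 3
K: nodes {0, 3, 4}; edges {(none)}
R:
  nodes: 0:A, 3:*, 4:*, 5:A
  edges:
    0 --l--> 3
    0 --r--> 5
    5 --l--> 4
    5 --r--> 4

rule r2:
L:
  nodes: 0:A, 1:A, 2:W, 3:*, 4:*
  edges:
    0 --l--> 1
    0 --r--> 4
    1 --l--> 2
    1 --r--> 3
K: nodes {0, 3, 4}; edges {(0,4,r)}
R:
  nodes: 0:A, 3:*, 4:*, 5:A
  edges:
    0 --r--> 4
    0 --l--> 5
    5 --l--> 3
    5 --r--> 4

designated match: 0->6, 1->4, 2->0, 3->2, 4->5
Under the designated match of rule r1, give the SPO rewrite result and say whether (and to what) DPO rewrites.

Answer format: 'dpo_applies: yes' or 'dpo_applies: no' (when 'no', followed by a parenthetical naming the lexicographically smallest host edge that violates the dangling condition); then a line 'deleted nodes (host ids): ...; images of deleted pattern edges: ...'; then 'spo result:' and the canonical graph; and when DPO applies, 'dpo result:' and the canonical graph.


dpo_applies: no
(the rule deletes node 4, which keeps host edge (7,4,l) outside the match image — the dangling condition fails, DPO blocks; SPO proceeds and side-deletes such edges)
deleted nodes (host ids): 0, 4; images of deleted pattern edges: (4,0,l); (4,2,r); (6,4,l); (6,5,r)
spo result:
nodes: 2:D, 5:O, 6:A, 7:A, 10:D, 11:D, 12:A, 14:A, 15:D, 18:A, 19:A
edges: (6,2,l); (6,19,r); (12,10,l); (12,11,r); (14,12,l); (14,12,r); (18,12,r); (18,15,l); (19,5,l); (19,5,r)


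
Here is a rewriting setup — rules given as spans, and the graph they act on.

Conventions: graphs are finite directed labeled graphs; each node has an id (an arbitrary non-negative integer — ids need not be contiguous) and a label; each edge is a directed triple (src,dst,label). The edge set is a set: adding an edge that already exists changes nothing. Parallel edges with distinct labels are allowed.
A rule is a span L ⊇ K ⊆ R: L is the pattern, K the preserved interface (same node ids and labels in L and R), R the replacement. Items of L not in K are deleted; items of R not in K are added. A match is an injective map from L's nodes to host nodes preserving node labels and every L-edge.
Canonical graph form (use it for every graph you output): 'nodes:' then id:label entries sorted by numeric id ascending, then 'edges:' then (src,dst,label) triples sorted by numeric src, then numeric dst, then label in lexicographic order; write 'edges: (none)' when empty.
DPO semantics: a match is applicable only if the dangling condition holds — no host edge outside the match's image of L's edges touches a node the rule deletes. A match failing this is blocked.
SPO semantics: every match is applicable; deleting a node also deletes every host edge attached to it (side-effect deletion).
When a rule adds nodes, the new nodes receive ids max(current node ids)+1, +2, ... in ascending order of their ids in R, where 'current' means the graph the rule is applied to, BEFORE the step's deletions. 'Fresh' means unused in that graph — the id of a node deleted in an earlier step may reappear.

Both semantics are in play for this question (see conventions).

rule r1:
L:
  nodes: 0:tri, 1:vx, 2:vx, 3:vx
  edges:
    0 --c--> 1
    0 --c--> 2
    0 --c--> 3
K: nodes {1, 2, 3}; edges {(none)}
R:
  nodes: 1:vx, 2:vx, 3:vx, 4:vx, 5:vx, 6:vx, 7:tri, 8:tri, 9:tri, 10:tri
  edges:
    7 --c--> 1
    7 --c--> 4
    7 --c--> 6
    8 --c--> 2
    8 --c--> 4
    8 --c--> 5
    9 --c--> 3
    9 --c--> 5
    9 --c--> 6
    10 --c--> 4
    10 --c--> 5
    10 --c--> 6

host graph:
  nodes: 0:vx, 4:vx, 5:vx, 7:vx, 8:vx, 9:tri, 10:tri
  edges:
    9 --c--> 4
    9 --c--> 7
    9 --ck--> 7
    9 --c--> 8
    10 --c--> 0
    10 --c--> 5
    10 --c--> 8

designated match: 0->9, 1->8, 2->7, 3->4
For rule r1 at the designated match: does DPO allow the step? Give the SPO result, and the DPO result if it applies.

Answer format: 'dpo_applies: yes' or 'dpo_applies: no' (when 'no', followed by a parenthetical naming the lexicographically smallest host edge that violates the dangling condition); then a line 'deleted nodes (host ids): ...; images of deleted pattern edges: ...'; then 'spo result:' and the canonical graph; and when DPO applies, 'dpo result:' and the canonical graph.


dpo_applies: no
(the rule deletes node 9, which keeps host edge (9,7,ck) outside the match image — the dangling condition fails, DPO blocks; SPO proceeds and side-deletes such edges)
deleted nodes (host ids): 9; images of deleted pattern edges: (9,4,c); (9,7,c); (9,8,c)
spo result:
nodes: 0:vx, 4:vx, 5:vx, 7:vx, 8:vx, 10:tri, 11:vx, 12:vx, 13:vx, 14:tri, 15:tri, 16:tri, 17:tri
edges: (10,0,c); (10,5,c); (10,8,c); (14,8,c); (14,11,c); (14,13,c); (15,7,c); (15,11,c); (15,12,c); (16,4,c); (16,12,c); (16,13,c); (17,11,c); (17,12,c); (17,13,c)


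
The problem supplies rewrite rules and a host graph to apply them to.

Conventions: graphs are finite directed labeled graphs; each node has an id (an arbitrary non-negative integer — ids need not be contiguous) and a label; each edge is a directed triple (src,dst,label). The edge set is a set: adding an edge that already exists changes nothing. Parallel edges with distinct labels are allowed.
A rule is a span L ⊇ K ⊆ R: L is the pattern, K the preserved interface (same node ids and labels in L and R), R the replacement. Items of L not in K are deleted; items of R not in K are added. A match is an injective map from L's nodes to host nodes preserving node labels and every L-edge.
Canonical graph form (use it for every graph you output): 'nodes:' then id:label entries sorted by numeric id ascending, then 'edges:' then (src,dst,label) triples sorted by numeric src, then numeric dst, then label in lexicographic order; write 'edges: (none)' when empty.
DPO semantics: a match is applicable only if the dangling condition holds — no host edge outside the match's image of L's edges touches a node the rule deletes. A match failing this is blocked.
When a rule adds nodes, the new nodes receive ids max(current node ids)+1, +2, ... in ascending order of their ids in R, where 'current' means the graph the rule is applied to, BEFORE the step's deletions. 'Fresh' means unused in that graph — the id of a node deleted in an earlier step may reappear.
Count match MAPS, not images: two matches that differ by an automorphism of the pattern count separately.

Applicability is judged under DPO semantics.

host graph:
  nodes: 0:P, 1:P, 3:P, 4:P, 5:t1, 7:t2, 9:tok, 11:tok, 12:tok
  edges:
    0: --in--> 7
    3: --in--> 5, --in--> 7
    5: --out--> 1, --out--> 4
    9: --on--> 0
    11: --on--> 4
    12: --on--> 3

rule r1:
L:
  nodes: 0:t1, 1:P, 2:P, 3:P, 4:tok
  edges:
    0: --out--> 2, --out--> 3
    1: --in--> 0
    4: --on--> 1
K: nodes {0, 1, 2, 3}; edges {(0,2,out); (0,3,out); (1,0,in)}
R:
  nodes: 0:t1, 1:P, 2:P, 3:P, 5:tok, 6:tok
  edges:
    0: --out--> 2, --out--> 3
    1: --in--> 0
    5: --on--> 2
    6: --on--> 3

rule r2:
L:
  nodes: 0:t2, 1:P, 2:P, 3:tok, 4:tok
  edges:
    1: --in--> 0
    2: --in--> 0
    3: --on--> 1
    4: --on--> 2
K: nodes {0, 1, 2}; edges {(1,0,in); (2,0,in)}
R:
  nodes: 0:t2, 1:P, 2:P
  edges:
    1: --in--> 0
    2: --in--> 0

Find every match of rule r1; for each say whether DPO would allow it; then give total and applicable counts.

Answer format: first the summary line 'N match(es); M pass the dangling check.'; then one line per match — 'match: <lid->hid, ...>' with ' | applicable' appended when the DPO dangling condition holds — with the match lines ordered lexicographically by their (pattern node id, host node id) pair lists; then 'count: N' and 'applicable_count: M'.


2 match(es); 2 pass the dangling check.
match: 0->5, 1->3, 2->1, 3->4, 4->12 | applicable
match: 0->5, 1->3, 2->4, 3->1, 4->12 | applicable
count: 2
applicable_count: 2


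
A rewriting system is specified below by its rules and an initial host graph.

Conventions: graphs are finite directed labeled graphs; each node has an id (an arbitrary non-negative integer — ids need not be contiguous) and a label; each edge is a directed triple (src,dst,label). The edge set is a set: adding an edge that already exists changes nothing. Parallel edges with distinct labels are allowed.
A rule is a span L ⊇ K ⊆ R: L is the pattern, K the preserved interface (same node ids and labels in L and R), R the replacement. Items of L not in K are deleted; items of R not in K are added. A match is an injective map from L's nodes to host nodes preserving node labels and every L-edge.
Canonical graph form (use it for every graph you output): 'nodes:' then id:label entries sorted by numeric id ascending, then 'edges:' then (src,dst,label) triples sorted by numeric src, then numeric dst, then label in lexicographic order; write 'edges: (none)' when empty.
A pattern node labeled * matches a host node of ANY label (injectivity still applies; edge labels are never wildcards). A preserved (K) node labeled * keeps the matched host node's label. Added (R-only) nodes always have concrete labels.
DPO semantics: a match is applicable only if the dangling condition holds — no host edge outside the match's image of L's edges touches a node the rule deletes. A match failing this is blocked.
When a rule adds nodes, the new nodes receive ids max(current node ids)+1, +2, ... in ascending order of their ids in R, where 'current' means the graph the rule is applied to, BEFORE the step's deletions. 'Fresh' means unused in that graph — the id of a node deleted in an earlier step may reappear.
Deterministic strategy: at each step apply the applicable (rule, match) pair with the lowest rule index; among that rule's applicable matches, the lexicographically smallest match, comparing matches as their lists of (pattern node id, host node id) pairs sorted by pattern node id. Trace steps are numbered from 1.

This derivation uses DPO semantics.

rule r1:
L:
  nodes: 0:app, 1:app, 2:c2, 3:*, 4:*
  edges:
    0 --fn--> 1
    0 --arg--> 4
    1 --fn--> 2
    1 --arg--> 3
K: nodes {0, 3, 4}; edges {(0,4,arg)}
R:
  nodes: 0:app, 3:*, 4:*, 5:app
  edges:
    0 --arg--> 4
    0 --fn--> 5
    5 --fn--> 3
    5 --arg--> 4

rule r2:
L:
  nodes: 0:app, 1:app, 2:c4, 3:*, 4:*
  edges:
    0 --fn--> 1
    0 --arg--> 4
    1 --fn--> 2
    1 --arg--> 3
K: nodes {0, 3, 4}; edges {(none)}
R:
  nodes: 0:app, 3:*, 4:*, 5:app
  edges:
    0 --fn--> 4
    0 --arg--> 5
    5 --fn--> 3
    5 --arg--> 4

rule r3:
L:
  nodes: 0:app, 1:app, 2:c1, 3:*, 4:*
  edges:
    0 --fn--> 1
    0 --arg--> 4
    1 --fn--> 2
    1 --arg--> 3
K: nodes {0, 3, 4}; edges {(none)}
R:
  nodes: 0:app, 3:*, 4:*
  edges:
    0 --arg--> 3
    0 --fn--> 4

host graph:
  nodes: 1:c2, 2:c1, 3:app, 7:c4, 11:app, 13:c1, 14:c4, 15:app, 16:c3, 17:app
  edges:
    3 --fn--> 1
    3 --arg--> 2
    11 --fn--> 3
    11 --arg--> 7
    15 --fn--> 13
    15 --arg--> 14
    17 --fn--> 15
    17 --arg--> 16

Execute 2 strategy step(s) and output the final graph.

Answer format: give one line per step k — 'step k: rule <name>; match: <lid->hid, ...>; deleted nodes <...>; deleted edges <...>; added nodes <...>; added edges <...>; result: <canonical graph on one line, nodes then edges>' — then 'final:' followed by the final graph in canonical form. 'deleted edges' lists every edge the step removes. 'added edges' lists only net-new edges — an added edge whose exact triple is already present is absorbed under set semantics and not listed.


step 1: rule r1; match: 0->11, 1->3, 2->1, 3->2, 4->7; deleted nodes 1, 3; deleted edges (3,1,fn); (3,2,arg); (11,3,fn); added nodes 18; added edges (11,18,fn); (18,2,fn); (18,7,arg); result: nodes: 2:c1, 7:c4, 11:app, 13:c1, 14:c4, 15:app, 16:c3, 17:app, 18:app edges: (11,7,arg); (11,18,fn); (15,13,fn); (15,14,arg); (17,15,fn); (17,16,arg); (18,2,fn); (18,7,arg)
step 2: rule r3; match: 0->17, 1->15, 2->13, 3->14, 4->16; deleted nodes 13, 15; deleted edges (15,13,fn); (15,14,arg); (17,15,fn); (17,16,arg); added nodes (none); added edges (17,14,arg); (17,16,fn); result: nodes: 2:c1, 7:c4, 11:app, 14:c4, 16:c3, 17:app, 18:app edges: (11,7,arg); (11,18,fn); (17,14,arg); (17,16,fn); (18,2,fn); (18,7,arg)
final:
nodes: 2:c1, 7:c4, 11:app, 14:c4, 16:c3, 17:app, 18:app
edges: (11,7,arg); (11,18,fn); (17,14,arg); (17,16,fn); (18,2,fn); (18,7,arg)


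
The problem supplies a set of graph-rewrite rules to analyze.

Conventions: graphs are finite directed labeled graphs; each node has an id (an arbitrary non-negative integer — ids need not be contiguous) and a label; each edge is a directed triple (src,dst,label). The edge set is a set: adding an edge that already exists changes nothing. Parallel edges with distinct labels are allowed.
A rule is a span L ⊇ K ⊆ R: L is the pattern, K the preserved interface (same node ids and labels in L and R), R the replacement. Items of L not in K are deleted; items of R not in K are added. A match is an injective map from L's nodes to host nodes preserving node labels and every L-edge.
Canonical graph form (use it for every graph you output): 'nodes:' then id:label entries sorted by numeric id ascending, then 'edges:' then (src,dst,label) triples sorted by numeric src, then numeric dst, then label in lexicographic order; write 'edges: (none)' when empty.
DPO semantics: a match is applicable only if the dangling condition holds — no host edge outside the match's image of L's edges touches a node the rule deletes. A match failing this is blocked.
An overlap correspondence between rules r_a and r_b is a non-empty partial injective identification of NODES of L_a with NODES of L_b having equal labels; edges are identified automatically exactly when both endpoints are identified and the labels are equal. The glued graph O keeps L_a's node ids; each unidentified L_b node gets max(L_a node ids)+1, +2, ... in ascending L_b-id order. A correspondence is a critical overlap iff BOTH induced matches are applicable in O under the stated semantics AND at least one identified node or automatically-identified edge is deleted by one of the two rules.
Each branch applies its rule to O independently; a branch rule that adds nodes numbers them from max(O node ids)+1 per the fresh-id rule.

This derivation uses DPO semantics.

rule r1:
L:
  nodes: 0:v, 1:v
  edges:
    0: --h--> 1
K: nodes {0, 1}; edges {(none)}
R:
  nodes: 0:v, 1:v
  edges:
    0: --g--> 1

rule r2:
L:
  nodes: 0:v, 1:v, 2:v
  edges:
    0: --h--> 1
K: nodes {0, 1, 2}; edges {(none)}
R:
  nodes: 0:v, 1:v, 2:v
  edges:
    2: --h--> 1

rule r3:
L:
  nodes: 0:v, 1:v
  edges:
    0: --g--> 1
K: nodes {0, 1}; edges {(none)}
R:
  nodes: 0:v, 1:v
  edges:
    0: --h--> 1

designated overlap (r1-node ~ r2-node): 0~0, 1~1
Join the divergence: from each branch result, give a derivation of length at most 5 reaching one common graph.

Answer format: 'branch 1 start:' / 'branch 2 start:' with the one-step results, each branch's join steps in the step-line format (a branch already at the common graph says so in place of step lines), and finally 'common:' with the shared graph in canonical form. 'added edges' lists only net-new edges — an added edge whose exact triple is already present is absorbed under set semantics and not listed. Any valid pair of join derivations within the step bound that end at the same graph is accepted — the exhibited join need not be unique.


branch 1 start:
nodes: 0:v, 1:v, 2:v
edges: (0,1,g)
branch 2 start:
nodes: 0:v, 1:v, 2:v
edges: (2,1,h)
branch 1 step 1: rule r3; match: 0->0, 1->1; deleted nodes (none); deleted edges (0,1,g); added nodes (none); added edges (0,1,h); result: nodes: 0:v, 1:v, 2:v edges: (0,1,h)
branch 2 step 1: rule r2; match: 0->2, 1->1, 2->0; deleted nodes (none); deleted edges (2,1,h); added nodes (none); added edges (0,1,h); result: nodes: 0:v, 1:v, 2:v edges: (0,1,h)
common:
nodes: 0:v, 1:v, 2:v
edges: (0,1,h)


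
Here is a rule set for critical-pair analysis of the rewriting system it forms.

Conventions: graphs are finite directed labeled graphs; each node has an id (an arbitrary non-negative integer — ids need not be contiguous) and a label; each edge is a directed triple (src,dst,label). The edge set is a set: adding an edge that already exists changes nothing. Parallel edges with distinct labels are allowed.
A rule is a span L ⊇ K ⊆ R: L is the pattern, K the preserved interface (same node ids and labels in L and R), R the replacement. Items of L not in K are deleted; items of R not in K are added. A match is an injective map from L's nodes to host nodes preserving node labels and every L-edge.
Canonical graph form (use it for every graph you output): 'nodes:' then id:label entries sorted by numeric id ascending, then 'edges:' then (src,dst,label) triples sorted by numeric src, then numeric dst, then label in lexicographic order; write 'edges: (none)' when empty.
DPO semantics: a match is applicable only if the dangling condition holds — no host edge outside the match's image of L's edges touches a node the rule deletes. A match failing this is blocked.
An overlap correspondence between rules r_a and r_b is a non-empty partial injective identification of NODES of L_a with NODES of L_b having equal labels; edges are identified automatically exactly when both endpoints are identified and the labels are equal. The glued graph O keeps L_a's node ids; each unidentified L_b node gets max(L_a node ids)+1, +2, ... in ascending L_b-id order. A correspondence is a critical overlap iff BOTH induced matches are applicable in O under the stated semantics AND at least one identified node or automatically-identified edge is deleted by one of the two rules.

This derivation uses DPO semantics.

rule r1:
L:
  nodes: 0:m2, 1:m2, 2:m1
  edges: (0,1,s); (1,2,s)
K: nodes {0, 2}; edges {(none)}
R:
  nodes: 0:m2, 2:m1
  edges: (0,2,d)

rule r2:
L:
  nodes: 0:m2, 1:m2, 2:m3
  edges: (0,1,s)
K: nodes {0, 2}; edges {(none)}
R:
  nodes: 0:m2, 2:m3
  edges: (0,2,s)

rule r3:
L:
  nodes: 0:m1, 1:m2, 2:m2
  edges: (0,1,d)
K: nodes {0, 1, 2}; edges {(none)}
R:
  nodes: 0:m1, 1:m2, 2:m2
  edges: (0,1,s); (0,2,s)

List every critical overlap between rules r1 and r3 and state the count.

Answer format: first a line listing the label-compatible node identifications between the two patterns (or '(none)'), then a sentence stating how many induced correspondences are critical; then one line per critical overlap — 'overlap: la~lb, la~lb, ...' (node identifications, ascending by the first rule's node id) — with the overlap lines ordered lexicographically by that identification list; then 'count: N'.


label-compatible node identifications between L(r1) and L(r3): 0~1, 0~2, 1~1, 1~2, 2~0
4 of the induced correspondences are critical overlaps of r1 and r3.
overlap: 0~1, 1~2
overlap: 0~1, 1~2, 2~0
overlap: 1~2
overlap: 1~2, 2~0
count: 4


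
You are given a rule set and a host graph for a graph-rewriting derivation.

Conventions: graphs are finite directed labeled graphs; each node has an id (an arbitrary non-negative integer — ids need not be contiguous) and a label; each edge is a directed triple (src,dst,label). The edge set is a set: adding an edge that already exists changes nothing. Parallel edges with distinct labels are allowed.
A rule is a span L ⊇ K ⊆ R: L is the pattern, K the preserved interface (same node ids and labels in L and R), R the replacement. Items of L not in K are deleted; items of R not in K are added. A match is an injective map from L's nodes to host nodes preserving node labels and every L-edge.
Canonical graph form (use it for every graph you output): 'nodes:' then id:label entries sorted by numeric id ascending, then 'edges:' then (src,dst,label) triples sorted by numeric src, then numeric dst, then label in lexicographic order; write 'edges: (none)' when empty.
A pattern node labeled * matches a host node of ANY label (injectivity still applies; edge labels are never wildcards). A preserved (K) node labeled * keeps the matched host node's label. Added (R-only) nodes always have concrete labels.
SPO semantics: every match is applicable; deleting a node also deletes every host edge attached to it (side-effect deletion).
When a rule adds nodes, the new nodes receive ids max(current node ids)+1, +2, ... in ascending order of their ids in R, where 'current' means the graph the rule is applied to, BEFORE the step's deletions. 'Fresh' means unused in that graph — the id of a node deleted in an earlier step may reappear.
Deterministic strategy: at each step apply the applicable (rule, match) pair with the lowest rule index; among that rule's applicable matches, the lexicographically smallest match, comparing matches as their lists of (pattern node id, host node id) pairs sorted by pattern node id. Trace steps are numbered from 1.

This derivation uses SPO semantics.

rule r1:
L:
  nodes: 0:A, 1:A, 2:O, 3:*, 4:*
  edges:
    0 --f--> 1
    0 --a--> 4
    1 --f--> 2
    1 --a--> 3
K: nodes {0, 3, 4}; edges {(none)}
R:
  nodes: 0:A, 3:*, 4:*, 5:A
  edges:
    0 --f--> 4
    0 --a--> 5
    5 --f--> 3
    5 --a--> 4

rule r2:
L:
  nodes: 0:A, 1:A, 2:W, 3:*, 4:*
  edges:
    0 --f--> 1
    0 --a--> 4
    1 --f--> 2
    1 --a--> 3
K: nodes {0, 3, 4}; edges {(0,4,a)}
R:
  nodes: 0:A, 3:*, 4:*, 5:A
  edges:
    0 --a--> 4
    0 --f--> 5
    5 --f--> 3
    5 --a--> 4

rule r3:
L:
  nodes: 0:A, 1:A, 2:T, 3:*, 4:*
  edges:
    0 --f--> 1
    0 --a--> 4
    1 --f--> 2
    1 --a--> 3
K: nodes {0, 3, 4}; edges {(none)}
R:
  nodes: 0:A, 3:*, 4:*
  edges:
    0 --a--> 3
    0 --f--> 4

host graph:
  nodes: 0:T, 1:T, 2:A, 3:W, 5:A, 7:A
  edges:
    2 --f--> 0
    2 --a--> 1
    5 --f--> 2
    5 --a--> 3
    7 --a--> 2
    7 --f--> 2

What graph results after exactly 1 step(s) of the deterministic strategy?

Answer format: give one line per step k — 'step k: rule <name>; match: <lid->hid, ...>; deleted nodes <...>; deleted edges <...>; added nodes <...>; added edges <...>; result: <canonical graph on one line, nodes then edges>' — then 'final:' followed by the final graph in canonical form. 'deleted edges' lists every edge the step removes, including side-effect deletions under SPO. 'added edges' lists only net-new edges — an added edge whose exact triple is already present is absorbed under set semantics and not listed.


step 1: rule r3; match: 0->5, 1->2, 2->0, 3->1, 4->3; deleted nodes 0, 2; deleted edges (2,0,f); (2,1,a); (5,2,f); (5,3,a); (7,2,a); (7,2,f); added nodes (none); added edges (5,1,a); (5,3,f); result: nodes: 1:T, 3:W, 5:A, 7:A edges: (5,1,a); (5,3,f)
final:
nodes: 1:T, 3:W, 5:A, 7:A
edges: (5,1,a); (5,3,f)


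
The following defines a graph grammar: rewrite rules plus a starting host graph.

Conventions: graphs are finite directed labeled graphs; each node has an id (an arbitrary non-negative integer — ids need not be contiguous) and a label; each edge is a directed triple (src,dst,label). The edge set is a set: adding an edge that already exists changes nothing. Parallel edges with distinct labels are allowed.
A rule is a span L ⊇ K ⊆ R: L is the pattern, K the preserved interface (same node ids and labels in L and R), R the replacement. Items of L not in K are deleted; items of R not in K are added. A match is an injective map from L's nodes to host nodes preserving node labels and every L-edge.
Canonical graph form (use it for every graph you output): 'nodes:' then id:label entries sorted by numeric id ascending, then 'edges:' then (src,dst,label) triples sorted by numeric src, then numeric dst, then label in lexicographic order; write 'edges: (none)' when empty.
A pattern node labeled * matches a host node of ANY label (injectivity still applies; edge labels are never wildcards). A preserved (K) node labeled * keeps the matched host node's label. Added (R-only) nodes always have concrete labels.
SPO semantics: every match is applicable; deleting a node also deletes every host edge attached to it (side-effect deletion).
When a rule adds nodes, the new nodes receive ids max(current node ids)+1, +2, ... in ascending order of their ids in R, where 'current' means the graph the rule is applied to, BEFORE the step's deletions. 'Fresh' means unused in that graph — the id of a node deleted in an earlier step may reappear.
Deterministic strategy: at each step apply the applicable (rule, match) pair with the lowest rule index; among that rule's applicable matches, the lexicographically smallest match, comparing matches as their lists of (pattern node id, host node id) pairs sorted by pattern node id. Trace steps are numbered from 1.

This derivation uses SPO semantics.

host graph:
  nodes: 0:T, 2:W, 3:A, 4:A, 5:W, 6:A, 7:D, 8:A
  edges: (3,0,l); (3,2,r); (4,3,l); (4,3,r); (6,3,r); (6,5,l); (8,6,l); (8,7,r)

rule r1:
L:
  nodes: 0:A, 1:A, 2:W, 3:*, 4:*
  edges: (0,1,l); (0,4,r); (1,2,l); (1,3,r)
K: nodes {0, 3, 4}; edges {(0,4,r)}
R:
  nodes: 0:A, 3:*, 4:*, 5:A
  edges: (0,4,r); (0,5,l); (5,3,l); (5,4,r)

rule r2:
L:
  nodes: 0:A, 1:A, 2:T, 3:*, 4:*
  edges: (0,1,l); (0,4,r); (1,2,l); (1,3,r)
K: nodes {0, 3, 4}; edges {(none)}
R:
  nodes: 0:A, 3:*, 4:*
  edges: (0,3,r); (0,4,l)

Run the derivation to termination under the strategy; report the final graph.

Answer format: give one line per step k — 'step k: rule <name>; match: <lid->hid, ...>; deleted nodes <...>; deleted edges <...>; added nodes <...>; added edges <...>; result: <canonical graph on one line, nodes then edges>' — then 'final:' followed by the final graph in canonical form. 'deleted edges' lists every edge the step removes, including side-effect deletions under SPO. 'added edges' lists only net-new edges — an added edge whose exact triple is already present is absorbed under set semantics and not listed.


step 1: rule r1; match: 0->8, 1->6, 2->5, 3->3, 4->7; deleted nodes 5, 6; deleted edges (6,3,r); (6,5,l); (8,6,l); added nodes 9; added edges (8,9,l); (9,3,l); (9,7,r); result: nodes: 0:T, 2:W, 3:A, 4:A, 7:D, 8:A, 9:A edges: (3,0,l); (3,2,r); (4,3,l); (4,3,r); (8,7,r); (8,9,l); (9,3,l); (9,7,r)
step 2: rule r2; match: 0->9, 1->3, 2->0, 3->2, 4->7; deleted nodes 0, 3; deleted edges (3,0,l); (3,2,r); (4,3,l); (4,3,r); (9,3,l); (9,7,r); added nodes (none); added edges (9,2,r); (9,7,l); result: nodes: 2:W, 4:A, 7:D, 8:A, 9:A edges: (8,7,r); (8,9,l); (9,2,r); (9,7,l)
final:
nodes: 2:W, 4:A, 7:D, 8:A, 9:A
edges: (8,7,r); (8,9,l); (9,2,r); (9,7,l)


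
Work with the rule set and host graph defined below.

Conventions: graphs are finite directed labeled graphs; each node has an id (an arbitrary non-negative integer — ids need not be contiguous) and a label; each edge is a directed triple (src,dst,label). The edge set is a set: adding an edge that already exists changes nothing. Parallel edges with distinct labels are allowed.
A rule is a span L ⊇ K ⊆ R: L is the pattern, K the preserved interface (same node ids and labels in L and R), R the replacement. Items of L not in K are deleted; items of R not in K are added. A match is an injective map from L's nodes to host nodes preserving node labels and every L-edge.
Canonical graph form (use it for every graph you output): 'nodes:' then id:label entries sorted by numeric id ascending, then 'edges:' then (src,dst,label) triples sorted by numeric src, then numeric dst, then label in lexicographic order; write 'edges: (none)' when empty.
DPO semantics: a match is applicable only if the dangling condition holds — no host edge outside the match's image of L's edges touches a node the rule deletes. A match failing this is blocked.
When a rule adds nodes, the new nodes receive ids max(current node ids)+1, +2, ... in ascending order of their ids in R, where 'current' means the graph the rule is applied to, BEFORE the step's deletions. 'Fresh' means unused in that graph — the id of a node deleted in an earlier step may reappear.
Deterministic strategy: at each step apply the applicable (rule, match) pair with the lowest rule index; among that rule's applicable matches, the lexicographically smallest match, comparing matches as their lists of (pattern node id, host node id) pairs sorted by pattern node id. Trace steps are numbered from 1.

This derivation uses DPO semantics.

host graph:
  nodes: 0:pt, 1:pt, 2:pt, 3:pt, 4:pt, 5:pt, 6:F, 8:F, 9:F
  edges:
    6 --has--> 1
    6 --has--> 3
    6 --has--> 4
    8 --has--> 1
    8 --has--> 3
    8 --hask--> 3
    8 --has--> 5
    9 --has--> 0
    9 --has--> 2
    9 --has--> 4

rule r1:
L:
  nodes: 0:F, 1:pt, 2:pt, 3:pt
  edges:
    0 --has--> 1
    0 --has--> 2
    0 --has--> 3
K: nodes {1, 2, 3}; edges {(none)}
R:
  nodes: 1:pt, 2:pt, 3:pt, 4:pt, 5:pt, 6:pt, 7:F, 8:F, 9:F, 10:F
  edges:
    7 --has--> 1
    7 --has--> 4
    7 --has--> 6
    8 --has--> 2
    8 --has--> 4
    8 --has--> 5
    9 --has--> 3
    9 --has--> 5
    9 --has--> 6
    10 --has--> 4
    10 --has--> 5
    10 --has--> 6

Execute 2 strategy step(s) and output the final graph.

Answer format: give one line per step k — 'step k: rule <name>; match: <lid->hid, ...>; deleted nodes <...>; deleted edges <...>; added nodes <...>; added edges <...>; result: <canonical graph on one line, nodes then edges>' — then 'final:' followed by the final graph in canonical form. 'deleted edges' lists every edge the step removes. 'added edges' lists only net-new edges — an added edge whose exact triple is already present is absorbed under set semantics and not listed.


step 1: rule r1; match: 0->6, 1->1, 2->3, 3->4; deleted nodes 6; deleted edges (6,1,has); (6,3,has); (6,4,has); added nodes 10, 11, 12, 13, 14, 15, 16; added edges (13,1,has); (13,10,has); (13,12,has); (14,3,has); (14,10,has); (14,11,has); (15,4,has); (15,11,has); (15,12,has); (16,10,has); (16,11,has); (16,12,has); result: nodes: 0:pt, 1:pt, 2:pt, 3:pt, 4:pt, 5:pt, 8:F, 9:F, 10:pt, 11:pt, 12:pt, 13:F, 14:F, 15:F, 16:F edges: (8,1,has); (8,3,has); (8,3,hask); (8,5,has); (9,0,has); (9,2,has); (9,4,has); (13,1,has); (13,10,has); (13,12,has); (14,3,has); (14,10,has); (14,11,has); (15,4,has); (15,11,has); (15,12,has); (16,10,has); (16,11,has); (16,12,has)
step 2: rule r1; match: 0->9, 1->0, 2->2, 3->4; deleted nodes 9; deleted edges (9,0,has); (9,2,has); (9,4,has); added nodes 17, 18, 19, 20, 21, 22, 23; added edges (20,0,has); (20,17,has); (20,19,has); (21,2,has); (21,17,has); (21,18,has); (22,4,has); (22,18,has); (22,19,has); (23,17,has); (23,18,has); (23,19,has); result: nodes: 0:pt, 1:pt, 2:pt, 3:pt, 4:pt, 5:pt, 8:F, 10:pt, 11:pt, 12:pt, 13:F, 14:F, 15:F, 16:F, 17:pt, 18:pt, 19:pt, 20:F, 21:F, 22:F, 23:F edges: (8,1,has); (8,3,has); (8,3,hask); (8,5,has); (13,1,has); (13,10,has); (13,12,has); (14,3,has); (14,10,has); (14,11,has); (15,4,has); (15,11,has); (15,12,has); (16,10,has); (16,11,has); (16,12,has); (20,0,has); (20,17,has); (20,19,has); (21,2,has); (21,17,has); (21,18,has); (22,4,has); (22,18,has); (22,19,has); (23,17,has); (23,18,has); (23,19,has)
final:
nodes: 0:pt, 1:pt, 2:pt, 3:pt, 4:pt, 5:pt, 8:F, 10:pt, 11:pt, 12:pt, 13:F, 14:F, 15:F, 16:F, 17:pt, 18:pt, 19:pt, 20:F, 21:F, 22:F, 23:F
edges: (8,1,has); (8,3,has); (8,3,hask); (8,5,has); (13,1,has); (13,10,has); (13,12,has); (14,3,has); (14,10,has); (14,11,has); (15,4,has); (15,11,has); (15,12,has); (16,10,has); (16,11,has); (16,12,has); (20,0,has); (20,17,has); (20,19,has); (21,2,has); (21,17,has); (21,18,has); (22,4,has); (22,18,has); (22,19,has); (23,17,has); (23,18,has); (23,19,has)
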